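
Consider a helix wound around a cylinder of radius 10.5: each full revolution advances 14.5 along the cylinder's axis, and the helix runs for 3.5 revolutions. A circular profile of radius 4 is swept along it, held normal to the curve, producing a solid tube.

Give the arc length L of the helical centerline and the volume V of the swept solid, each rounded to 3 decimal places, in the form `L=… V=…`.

L=236.418 V=11883.682

2πR = 2π·10.5 = 65.973446
per-turn = √(65.973446² + 14.5²) = √(4352.4955 + 210.25) = √4562.7455 = 67.548098
L = 3.5 × 67.548098 = 236.418343
V = π·4² × L = 50.265482 × 236.418343 = 11883.682069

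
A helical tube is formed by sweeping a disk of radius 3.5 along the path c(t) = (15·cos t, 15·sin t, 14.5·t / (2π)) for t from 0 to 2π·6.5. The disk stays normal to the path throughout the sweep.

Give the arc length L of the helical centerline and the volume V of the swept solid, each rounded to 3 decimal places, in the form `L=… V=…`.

2πR = 2π·15 = 94.247780
per-turn = √(94.247780² + 14.5²) = √(8882.6440 + 210.25) = √9092.8940 = 95.356667
L = 6.5 × 95.356667 = 619.818336
V = π·3.5² × L = 38.484510 × 619.818336 = 23853.404960

L=619.818 V=23853.405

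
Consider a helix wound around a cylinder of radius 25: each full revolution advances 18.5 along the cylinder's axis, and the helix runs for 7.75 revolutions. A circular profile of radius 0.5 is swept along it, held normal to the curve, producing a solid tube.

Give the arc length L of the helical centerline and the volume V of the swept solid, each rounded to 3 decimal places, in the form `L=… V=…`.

2πR = 2π·25 = 157.079633
per-turn = √(157.079633² + 18.5²) = √(24674.0110 + 342.25) = √25016.2610 = 158.165296
L = 7.75 × 158.165296 = 1225.781048
V = π·0.5² × L = 0.785398 × 1225.781048 = 962.726183

L=1225.781 V=962.726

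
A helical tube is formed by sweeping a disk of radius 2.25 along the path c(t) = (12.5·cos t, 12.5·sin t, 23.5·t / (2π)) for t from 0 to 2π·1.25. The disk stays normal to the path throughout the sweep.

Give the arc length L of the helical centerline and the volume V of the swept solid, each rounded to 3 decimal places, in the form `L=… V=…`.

2πR = 2π·12.5 = 78.539816
per-turn = √(78.539816² + 23.5²) = √(6168.5028 + 552.25) = √6720.7528 = 81.980197
L = 1.25 × 81.980197 = 102.475247
V = π·2.25² × L = 15.904313 × 102.475247 = 1629.798378

L=102.475 V=1629.798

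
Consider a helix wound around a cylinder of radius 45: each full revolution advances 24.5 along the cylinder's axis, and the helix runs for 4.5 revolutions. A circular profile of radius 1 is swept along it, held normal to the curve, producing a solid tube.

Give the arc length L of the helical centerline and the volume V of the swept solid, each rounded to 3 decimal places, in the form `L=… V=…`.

L=1277.113 V=4012.168

2πR = 2π·45 = 282.743339
per-turn = √(282.743339² + 24.5²) = √(79943.7956 + 600.25) = √80544.0456 = 283.802829
L = 4.5 × 283.802829 = 1277.112730
V = π·1² × L = 3.141593 × 1277.112730 = 4012.167969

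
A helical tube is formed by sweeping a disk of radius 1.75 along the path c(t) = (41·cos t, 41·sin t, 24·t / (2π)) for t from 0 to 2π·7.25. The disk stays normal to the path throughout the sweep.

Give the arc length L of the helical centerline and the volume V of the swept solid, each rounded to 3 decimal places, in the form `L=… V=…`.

L=1875.765 V=18046.970

2πR = 2π·41 = 257.610598
per-turn = √(257.610598² + 24²) = √(66363.2200 + 576) = √66939.2200 = 258.726149
L = 7.25 × 258.726149 = 1875.764578
V = π·1.75² × L = 9.621128 × 1875.764578 = 18046.970165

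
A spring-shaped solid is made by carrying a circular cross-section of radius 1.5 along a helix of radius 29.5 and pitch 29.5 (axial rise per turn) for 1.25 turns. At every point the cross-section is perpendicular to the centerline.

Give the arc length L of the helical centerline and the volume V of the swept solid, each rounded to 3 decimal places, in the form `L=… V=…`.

2πR = 2π·29.5 = 185.353967
per-turn = √(185.353967² + 29.5²) = √(34356.0929 + 870.25) = √35226.3429 = 187.686821
L = 1.25 × 187.686821 = 234.608527
V = π·1.5² × L = 7.068583 × 234.608527 = 1658.349954

L=234.609 V=1658.350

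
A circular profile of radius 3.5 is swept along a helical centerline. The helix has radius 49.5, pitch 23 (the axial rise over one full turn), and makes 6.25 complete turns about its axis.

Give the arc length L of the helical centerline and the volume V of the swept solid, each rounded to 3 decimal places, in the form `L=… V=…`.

2πR = 2π·49.5 = 311.017673
per-turn = √(311.017673² + 23²) = √(96731.9927 + 529) = √97260.9927 = 311.866947
L = 6.25 × 311.866947 = 1949.168420
V = π·3.5² × L = 38.484510 × 1949.168420 = 75012.791556

L=1949.168 V=75012.792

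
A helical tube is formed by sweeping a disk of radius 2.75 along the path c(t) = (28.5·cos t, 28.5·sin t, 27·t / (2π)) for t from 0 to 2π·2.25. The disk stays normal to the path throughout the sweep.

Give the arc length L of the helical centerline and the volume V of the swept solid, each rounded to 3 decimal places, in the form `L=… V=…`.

2πR = 2π·28.5 = 179.070781
per-turn = √(179.070781² + 27²) = √(32066.3447 + 729) = √32795.3447 = 181.094850
L = 2.25 × 181.094850 = 407.463413
V = π·2.75² × L = 23.758294 × 407.463413 = 9680.635729

L=407.463 V=9680.636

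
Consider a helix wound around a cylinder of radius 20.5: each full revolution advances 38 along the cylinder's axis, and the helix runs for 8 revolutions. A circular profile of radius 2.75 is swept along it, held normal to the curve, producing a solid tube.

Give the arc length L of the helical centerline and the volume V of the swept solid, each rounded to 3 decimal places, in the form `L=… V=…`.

2πR = 2π·20.5 = 128.805299
per-turn = √(128.805299² + 38²) = √(16590.8050 + 1444) = √18034.8050 = 134.293727
L = 8 × 134.293727 = 1074.349813
V = π·2.75² × L = 23.758294 × 1074.349813 = 25524.719183

L=1074.350 V=25524.719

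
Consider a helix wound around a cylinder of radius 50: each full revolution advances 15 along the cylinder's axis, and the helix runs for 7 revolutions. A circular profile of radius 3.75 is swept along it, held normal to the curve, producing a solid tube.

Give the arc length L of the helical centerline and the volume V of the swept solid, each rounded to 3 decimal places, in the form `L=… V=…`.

2πR = 2π·50 = 314.159265
per-turn = √(314.159265² + 15²) = √(98696.0440 + 225) = √98921.0440 = 314.517160
L = 7 × 314.517160 = 2201.620121
V = π·3.75² × L = 44.178647 × 2201.620121 = 97264.597467

L=2201.620 V=97264.597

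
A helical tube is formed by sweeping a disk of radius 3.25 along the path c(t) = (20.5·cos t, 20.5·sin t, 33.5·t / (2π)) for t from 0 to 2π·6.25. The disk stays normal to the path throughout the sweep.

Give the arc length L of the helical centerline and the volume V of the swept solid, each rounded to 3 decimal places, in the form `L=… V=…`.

L=831.815 V=27602.178

2πR = 2π·20.5 = 128.805299
per-turn = √(128.805299² + 33.5²) = √(16590.8050 + 1122.25) = √17713.0550 = 133.090402
L = 6.25 × 133.090402 = 831.815010
V = π·3.25² × L = 33.183072 × 831.815010 = 27602.177703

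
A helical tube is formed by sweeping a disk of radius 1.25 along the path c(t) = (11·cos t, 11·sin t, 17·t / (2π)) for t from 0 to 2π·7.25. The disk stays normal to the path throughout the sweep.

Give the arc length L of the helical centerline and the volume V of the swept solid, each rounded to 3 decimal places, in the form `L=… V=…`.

2πR = 2π·11 = 69.115038
per-turn = √(69.115038² + 17²) = √(4776.8885 + 289) = √5065.8885 = 71.175056
L = 7.25 × 71.175056 = 516.019153
V = π·1.25² × L = 4.908739 × 516.019153 = 2533.003092

L=516.019 V=2533.003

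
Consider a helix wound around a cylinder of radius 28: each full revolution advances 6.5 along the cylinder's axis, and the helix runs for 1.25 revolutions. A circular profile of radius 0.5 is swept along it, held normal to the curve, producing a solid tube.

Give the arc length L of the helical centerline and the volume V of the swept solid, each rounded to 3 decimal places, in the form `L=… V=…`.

2πR = 2π·28 = 175.929189
per-turn = √(175.929189² + 6.5²) = √(30951.0794 + 42.25) = √30993.3294 = 176.049224
L = 1.25 × 176.049224 = 220.061530
V = π·0.5² × L = 0.785398 × 220.061530 = 172.835922

L=220.062 V=172.836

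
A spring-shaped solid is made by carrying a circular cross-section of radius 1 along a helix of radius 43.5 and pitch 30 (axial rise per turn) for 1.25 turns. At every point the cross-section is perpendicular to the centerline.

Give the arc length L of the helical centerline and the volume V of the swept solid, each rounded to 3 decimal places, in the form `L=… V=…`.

L=343.700 V=1079.766

2πR = 2π·43.5 = 273.318561
per-turn = √(273.318561² + 30²) = √(74703.0357 + 900) = √75603.0357 = 274.960062
L = 1.25 × 274.960062 = 343.700078
V = π·1² × L = 3.141593 × 343.700078 = 1079.765639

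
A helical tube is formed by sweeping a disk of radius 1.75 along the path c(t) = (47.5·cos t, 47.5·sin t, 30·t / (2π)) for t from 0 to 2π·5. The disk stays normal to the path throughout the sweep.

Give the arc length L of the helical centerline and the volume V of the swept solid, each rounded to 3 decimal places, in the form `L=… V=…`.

L=1499.776 V=14429.541

2πR = 2π·47.5 = 298.451302
per-turn = √(298.451302² + 30²) = √(89073.1797 + 900) = √89973.1797 = 299.955296
L = 5 × 299.955296 = 1499.776481
V = π·1.75² × L = 9.621128 × 1499.776481 = 14429.540748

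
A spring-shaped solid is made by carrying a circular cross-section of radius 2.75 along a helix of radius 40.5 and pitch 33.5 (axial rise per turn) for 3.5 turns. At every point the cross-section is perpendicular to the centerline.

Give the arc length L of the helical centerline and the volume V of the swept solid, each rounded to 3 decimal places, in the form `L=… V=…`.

2πR = 2π·40.5 = 254.469005
per-turn = √(254.469005² + 33.5²) = √(64754.4745 + 1122.25) = √65876.7245 = 256.664615
L = 3.5 × 256.664615 = 898.326152
V = π·2.75² × L = 23.758294 × 898.326152 = 21342.697218

L=898.326 V=21342.697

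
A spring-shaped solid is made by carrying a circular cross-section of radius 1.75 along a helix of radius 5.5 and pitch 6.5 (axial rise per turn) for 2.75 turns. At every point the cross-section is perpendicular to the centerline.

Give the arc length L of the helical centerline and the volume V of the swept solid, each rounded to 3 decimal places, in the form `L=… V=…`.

L=96.700 V=930.360

2πR = 2π·5.5 = 34.557519
per-turn = √(34.557519² + 6.5²) = √(1194.2221 + 42.25) = √1236.4721 = 35.163506
L = 2.75 × 35.163506 = 96.699641
V = π·1.75² × L = 9.621128 × 96.699641 = 930.359572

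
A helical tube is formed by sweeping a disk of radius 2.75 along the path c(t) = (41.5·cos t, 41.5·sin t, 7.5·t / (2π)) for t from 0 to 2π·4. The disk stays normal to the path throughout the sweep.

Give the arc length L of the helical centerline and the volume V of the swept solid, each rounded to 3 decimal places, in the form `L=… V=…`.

2πR = 2π·41.5 = 260.752190
per-turn = √(260.752190² + 7.5²) = √(67991.7047 + 56.25) = √68047.9547 = 260.860029
L = 4 × 260.860029 = 1043.440116
V = π·2.75² × L = 23.758294 × 1043.440116 = 24790.357507

L=1043.440 V=24790.358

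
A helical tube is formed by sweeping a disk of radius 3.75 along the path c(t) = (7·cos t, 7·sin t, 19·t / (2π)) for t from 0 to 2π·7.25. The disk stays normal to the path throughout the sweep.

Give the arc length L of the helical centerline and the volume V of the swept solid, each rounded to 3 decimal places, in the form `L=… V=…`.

L=347.353 V=15345.591

2πR = 2π·7 = 43.982297
per-turn = √(43.982297² + 19²) = √(1934.4425 + 361) = √2295.4425 = 47.910776
L = 7.25 × 47.910776 = 347.353126
V = π·3.75² × L = 44.178647 × 347.353126 = 15345.591050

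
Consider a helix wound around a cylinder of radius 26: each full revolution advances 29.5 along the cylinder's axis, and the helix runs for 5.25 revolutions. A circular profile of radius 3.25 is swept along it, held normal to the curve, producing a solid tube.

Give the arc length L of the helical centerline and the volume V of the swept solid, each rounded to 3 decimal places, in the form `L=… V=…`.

2πR = 2π·26 = 163.362818
per-turn = √(163.362818² + 29.5²) = √(26687.4103 + 870.25) = √27557.6603 = 166.005001
L = 5.25 × 166.005001 = 871.526254
V = π·3.25² × L = 33.183072 × 871.526254 = 28919.918800

L=871.526 V=28919.919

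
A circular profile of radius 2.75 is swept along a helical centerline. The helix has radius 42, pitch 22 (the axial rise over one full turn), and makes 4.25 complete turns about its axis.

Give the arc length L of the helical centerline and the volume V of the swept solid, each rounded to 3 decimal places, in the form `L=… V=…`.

2πR = 2π·42 = 263.893783
per-turn = √(263.893783² + 22²) = √(69639.9287 + 484) = √70123.9287 = 264.809231
L = 4.25 × 264.809231 = 1125.439230
V = π·2.75² × L = 23.758294 × 1125.439230 = 26738.516613

L=1125.439 V=26738.517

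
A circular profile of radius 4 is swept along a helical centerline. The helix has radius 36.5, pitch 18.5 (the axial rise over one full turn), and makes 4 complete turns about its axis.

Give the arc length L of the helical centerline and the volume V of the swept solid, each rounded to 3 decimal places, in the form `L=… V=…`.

L=920.325 V=46260.576

2πR = 2π·36.5 = 229.336264
per-turn = √(229.336264² + 18.5²) = √(52595.1219 + 342.25) = √52937.3719 = 230.081229
L = 4 × 230.081229 = 920.324915
V = π·4² × L = 50.265482 × 920.324915 = 46260.575883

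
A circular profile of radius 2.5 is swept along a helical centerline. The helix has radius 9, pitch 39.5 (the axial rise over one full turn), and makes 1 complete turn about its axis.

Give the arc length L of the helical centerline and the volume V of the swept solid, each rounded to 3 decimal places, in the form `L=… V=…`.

2πR = 2π·9 = 56.548668
per-turn = √(56.548668² + 39.5²) = √(3197.7518 + 1560.25) = √4758.0018 = 68.978271
L = 1 × 68.978271 = 68.978271
V = π·2.5² × L = 19.634954 × 68.978271 = 1354.385178

L=68.978 V=1354.385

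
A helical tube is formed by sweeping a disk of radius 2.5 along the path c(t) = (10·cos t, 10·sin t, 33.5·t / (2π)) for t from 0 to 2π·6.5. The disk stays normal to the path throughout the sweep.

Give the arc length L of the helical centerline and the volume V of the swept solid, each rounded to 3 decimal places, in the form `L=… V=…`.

L=462.830 V=9087.641

2πR = 2π·10 = 62.831853
per-turn = √(62.831853² + 33.5²) = √(3947.8418 + 1122.25) = √5070.0918 = 71.204577
L = 6.5 × 71.204577 = 462.829749
V = π·2.5² × L = 19.634954 × 462.829749 = 9087.640878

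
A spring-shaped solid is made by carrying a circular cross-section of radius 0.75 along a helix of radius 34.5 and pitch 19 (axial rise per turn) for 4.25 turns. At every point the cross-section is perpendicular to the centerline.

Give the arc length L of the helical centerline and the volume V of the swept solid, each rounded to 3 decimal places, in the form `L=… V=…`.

L=924.804 V=1634.264

2πR = 2π·34.5 = 216.769893
per-turn = √(216.769893² + 19²) = √(46989.1866 + 361) = √47350.1866 = 217.600980
L = 4.25 × 217.600980 = 924.804166
V = π·0.75² × L = 1.767146 × 924.804166 = 1634.263860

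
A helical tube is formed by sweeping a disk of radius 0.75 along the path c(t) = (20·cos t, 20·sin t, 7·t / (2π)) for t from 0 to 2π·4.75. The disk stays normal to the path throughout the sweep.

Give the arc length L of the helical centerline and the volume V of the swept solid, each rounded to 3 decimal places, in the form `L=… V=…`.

L=597.828 V=1056.449

2πR = 2π·20 = 125.663706
per-turn = √(125.663706² + 7²) = √(15791.3670 + 49) = √15840.3670 = 125.858520
L = 4.75 × 125.858520 = 597.827970
V = π·0.75² × L = 1.767146 × 597.827970 = 1056.449226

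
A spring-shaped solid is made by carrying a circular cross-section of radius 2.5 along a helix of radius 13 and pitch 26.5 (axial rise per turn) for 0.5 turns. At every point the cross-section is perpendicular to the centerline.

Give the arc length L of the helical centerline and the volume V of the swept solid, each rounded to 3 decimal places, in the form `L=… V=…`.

2πR = 2π·13 = 81.681409
per-turn = √(81.681409² + 26.5²) = √(6671.8526 + 702.25) = √7374.1026 = 85.872595
L = 0.5 × 85.872595 = 42.936298
V = π·2.5² × L = 19.634954 × 42.936298 = 843.052230

L=42.936 V=843.052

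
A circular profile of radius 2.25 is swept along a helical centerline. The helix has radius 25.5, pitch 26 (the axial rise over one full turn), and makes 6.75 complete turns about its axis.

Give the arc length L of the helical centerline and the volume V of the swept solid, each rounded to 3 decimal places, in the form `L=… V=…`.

L=1095.640 V=17425.408

2πR = 2π·25.5 = 160.221225
per-turn = √(160.221225² + 26²) = √(25670.8410 + 676) = √26346.8410 = 162.317100
L = 6.75 × 162.317100 = 1095.640427
V = π·2.25² × L = 15.904313 × 1095.640427 = 17425.408077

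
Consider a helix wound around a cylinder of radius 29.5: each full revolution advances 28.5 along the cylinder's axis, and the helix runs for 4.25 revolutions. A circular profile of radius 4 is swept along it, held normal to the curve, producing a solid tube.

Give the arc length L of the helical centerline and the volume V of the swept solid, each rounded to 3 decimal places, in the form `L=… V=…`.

L=797.012 V=40062.195

2πR = 2π·29.5 = 185.353967
per-turn = √(185.353967² + 28.5²) = √(34356.0929 + 812.25) = √35168.3429 = 187.532245
L = 4.25 × 187.532245 = 797.012041
V = π·4² × L = 50.265482 × 797.012041 = 40062.194781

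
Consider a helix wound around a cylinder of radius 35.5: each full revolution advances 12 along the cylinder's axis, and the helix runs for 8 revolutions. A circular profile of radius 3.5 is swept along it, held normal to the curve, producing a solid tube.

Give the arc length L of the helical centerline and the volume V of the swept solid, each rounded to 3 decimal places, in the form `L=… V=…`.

2πR = 2π·35.5 = 223.053078
per-turn = √(223.053078² + 12²) = √(49752.6758 + 144) = √49896.6758 = 223.375638
L = 8 × 223.375638 = 1787.005106
V = π·3.5² × L = 38.484510 × 1787.005106 = 68772.015899

L=1787.005 V=68772.016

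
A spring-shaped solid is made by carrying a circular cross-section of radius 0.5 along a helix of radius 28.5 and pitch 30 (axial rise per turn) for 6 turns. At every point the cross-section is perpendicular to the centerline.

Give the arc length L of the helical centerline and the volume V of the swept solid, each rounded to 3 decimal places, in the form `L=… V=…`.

2πR = 2π·28.5 = 179.070781
per-turn = √(179.070781² + 30²) = √(32066.3447 + 900) = √32966.3447 = 181.566364
L = 6 × 181.566364 = 1089.398187
V = π·0.5² × L = 0.785398 × 1089.398187 = 855.611335

L=1089.398 V=855.611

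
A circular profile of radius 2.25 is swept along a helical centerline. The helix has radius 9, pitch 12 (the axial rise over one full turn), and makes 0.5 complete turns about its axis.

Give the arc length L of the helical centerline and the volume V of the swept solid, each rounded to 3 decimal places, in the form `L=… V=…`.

L=28.904 V=459.697

2πR = 2π·9 = 56.548668
per-turn = √(56.548668² + 12²) = √(3197.7518 + 144) = √3341.7518 = 57.807887
L = 0.5 × 57.807887 = 28.903944
V = π·2.25² × L = 15.904313 × 28.903944 = 459.697361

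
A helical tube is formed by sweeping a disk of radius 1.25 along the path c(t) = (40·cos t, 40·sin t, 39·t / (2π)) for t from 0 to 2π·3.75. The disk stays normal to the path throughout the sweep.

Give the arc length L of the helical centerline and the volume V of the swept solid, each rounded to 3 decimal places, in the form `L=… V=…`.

2πR = 2π·40 = 251.327412
per-turn = √(251.327412² + 39²) = √(63165.4682 + 1521) = √64686.4682 = 254.335346
L = 3.75 × 254.335346 = 953.757547
V = π·1.25² × L = 4.908739 × 953.757547 = 4681.746411

L=953.758 V=4681.746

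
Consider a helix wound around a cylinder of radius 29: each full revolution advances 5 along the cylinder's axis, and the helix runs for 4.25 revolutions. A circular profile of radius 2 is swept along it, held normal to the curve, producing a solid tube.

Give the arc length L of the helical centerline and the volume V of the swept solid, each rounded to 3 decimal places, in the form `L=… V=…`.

L=774.694 V=9735.093

2πR = 2π·29 = 182.212374
per-turn = √(182.212374² + 5²) = √(33201.3492 + 25) = √33226.3492 = 182.280962
L = 4.25 × 182.280962 = 774.694090
V = π·2² × L = 12.566371 × 774.694090 = 9735.093043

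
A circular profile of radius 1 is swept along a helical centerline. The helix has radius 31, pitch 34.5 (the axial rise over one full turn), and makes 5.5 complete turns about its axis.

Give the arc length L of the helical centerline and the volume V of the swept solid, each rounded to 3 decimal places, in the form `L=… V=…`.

L=1087.958 V=3417.921

2πR = 2π·31 = 194.778745
per-turn = √(194.778745² + 34.5²) = √(37938.7593 + 1190.25) = √39129.0093 = 197.810539
L = 5.5 × 197.810539 = 1087.957964
V = π·1² × L = 3.141593 × 1087.957964 = 3417.920748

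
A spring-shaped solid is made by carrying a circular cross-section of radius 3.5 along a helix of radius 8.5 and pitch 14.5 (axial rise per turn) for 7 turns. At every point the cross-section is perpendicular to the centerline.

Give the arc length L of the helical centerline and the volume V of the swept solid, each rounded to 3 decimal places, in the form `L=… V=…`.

L=387.383 V=14908.251

2πR = 2π·8.5 = 53.407075
per-turn = √(53.407075² + 14.5²) = √(2852.3157 + 210.25) = √3062.5657 = 55.340452
L = 7 × 55.340452 = 387.383167
V = π·3.5² × L = 38.484510 × 387.383167 = 14908.251359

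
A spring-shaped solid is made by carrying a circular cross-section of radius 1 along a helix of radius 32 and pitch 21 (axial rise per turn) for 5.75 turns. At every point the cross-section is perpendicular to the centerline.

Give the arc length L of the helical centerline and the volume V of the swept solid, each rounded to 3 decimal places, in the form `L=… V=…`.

L=1162.395 V=3651.771

2πR = 2π·32 = 201.061930
per-turn = √(201.061930² + 21²) = √(40425.8996 + 441) = √40866.8996 = 202.155632
L = 5.75 × 202.155632 = 1162.394885
V = π·1² × L = 3.141593 × 1162.394885 = 3651.771232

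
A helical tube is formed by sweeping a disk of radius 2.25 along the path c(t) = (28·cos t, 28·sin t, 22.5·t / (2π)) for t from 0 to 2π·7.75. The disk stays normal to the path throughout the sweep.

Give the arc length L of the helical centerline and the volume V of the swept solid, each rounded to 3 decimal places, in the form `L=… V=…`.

2πR = 2π·28 = 175.929189
per-turn = √(175.929189² + 22.5²) = √(30951.0794 + 506.25) = √31457.3294 = 177.362142
L = 7.75 × 177.362142 = 1374.556600
V = π·2.25² × L = 15.904313 × 1374.556600 = 21861.378143

L=1374.557 V=21861.378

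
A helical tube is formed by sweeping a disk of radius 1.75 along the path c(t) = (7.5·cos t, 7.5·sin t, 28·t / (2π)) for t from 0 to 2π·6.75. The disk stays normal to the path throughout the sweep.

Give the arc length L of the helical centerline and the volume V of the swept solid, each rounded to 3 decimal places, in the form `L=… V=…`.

L=370.000 V=3559.815

2πR = 2π·7.5 = 47.123890
per-turn = √(47.123890² + 28²) = √(2220.6610 + 784) = √3004.6610 = 54.814788
L = 6.75 × 54.814788 = 369.999819
V = π·1.75² × L = 9.621128 × 369.999819 = 3559.815438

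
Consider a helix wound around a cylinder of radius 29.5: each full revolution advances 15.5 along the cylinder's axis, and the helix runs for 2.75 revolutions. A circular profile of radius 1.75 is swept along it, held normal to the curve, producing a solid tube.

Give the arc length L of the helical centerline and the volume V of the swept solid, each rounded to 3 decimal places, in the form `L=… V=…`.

2πR = 2π·29.5 = 185.353967
per-turn = √(185.353967² + 15.5²) = √(34356.0929 + 240.25) = √34596.3429 = 186.000922
L = 2.75 × 186.000922 = 511.502535
V = π·1.75² × L = 9.621128 × 511.502535 = 4921.231107

L=511.503 V=4921.231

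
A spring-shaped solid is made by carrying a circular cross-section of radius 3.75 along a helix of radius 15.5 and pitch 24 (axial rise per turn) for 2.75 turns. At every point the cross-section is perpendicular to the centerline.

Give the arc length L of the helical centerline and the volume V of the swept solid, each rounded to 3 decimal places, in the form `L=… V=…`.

L=275.833 V=12185.938

2πR = 2π·15.5 = 97.389372
per-turn = √(97.389372² + 24²) = √(9484.6898 + 576) = √10060.6898 = 100.302990
L = 2.75 × 100.302990 = 275.833223
V = π·3.75² × L = 44.178647 × 275.833223 = 12185.938499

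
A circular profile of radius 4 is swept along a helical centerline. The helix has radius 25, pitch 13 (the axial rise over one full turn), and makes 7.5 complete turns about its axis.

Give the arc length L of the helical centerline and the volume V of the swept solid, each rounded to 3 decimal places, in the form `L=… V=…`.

L=1182.125 V=59420.080

2πR = 2π·25 = 157.079633
per-turn = √(157.079633² + 13²) = √(24674.0110 + 169) = √24843.0110 = 157.616658
L = 7.5 × 157.616658 = 1182.124938
V = π·4² × L = 50.265482 × 1182.124938 = 59420.080331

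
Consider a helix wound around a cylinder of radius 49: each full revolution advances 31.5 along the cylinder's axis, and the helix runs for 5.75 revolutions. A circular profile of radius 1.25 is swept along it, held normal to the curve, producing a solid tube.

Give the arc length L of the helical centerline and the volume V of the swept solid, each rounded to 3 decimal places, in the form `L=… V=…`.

L=1779.529 V=8735.243

2πR = 2π·49 = 307.876080
per-turn = √(307.876080² + 31.5²) = √(94787.6807 + 992.25) = √95779.9307 = 309.483329
L = 5.75 × 309.483329 = 1779.529139
V = π·1.25² × L = 4.908739 × 1779.529139 = 8735.243236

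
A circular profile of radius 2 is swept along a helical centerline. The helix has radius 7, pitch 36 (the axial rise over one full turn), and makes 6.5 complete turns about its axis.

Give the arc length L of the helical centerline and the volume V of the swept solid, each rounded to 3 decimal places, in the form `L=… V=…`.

L=369.440 V=4642.525

2πR = 2π·7 = 43.982297
per-turn = √(43.982297² + 36²) = √(1934.4425 + 1296) = √3230.4425 = 56.836981
L = 6.5 × 56.836981 = 369.440380
V = π·2² × L = 12.566371 × 369.440380 = 4642.524729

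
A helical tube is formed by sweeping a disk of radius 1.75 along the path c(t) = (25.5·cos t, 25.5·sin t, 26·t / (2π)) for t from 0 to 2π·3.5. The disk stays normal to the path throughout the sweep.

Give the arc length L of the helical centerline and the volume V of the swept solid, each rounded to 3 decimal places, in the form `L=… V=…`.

L=568.110 V=5465.857

2πR = 2π·25.5 = 160.221225
per-turn = √(160.221225² + 26²) = √(25670.8410 + 676) = √26346.8410 = 162.317100
L = 3.5 × 162.317100 = 568.109851
V = π·1.75² × L = 9.621128 × 568.109851 = 5465.857312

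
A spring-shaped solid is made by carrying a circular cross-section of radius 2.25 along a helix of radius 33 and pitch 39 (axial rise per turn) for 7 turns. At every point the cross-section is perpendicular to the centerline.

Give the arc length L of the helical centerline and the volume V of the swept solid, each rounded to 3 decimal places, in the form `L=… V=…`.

2πR = 2π·33 = 207.345115
per-turn = √(207.345115² + 39²) = √(42991.9968 + 1521) = √44512.9968 = 210.981034
L = 7 × 210.981034 = 1476.867239
V = π·2.25² × L = 15.904313 × 1476.867239 = 23488.558547

L=1476.867 V=23488.559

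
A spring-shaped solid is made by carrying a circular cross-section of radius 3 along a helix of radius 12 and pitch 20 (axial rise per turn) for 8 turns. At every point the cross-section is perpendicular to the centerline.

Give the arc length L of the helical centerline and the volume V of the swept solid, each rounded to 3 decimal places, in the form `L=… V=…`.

L=624.046 V=17644.478

2πR = 2π·12 = 75.398224
per-turn = √(75.398224² + 20²) = √(5684.8921 + 400) = √6084.8921 = 78.005719
L = 8 × 78.005719 = 624.045749
V = π·3² × L = 28.274334 × 624.045749 = 17644.477860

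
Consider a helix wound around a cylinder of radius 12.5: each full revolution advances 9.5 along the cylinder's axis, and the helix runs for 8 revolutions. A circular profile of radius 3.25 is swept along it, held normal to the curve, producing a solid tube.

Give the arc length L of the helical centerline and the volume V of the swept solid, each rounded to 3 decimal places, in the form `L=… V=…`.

2πR = 2π·12.5 = 78.539816
per-turn = √(78.539816² + 9.5²) = √(6168.5028 + 90.25) = √6258.7528 = 79.112279
L = 8 × 79.112279 = 632.898235
V = π·3.25² × L = 33.183072 × 632.898235 = 21001.507961

L=632.898 V=21001.508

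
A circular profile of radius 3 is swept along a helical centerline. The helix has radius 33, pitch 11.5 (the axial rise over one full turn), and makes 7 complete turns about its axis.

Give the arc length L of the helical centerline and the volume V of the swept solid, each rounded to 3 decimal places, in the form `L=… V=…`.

2πR = 2π·33 = 207.345115
per-turn = √(207.345115² + 11.5²) = √(42991.9968 + 132.25) = √43124.2468 = 207.663783
L = 7 × 207.663783 = 1453.646481
V = π·3² × L = 28.274334 × 1453.646481 = 41100.885951

L=1453.646 V=41100.886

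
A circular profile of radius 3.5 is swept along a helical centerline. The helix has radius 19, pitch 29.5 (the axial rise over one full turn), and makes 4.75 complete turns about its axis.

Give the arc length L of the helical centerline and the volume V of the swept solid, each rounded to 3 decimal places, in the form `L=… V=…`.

2πR = 2π·19 = 119.380521
per-turn = √(119.380521² + 29.5²) = √(14251.7088 + 870.25) = √15121.9588 = 122.971374
L = 4.75 × 122.971374 = 584.114025
V = π·3.5² × L = 38.484510 × 584.114025 = 22479.342047

L=584.114 V=22479.342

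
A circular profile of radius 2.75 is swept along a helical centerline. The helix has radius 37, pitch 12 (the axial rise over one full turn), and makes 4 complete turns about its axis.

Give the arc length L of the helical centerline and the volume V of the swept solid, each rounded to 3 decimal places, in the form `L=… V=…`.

2πR = 2π·37 = 232.477856
per-turn = √(232.477856² + 12²) = √(54045.9537 + 144) = √54189.9537 = 232.787357
L = 4 × 232.787357 = 931.149429
V = π·2.75² × L = 23.758294 × 931.149429 = 22122.522305

L=931.149 V=22122.522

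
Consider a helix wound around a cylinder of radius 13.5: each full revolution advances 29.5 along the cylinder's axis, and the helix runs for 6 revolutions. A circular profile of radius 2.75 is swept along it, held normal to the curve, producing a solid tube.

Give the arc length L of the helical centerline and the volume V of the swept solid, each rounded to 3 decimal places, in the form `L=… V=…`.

2πR = 2π·13.5 = 84.823002
per-turn = √(84.823002² + 29.5²) = √(7194.9416 + 870.25) = √8065.1916 = 89.806412
L = 6 × 89.806412 = 538.838471
V = π·2.75² × L = 23.758294 × 538.838471 = 12801.883053

L=538.838 V=12801.883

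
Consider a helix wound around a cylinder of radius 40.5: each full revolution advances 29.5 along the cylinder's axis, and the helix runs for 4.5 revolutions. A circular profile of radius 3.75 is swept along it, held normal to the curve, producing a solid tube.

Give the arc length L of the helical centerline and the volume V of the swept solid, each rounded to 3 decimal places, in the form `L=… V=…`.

L=1152.780 V=50928.240

2πR = 2π·40.5 = 254.469005
per-turn = √(254.469005² + 29.5²) = √(64754.4745 + 870.25) = √65624.7245 = 256.173231
L = 4.5 × 256.173231 = 1152.779541
V = π·3.75² × L = 44.178647 × 1152.779541 = 50928.240064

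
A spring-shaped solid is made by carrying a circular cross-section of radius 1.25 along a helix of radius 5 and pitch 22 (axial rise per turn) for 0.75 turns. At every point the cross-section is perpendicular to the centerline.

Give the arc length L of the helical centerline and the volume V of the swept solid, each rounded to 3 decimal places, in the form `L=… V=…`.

L=28.765 V=141.199

2πR = 2π·5 = 31.415927
per-turn = √(31.415927² + 22²) = √(986.9604 + 484) = √1470.9604 = 38.353102
L = 0.75 × 38.353102 = 28.764827
V = π·1.25² × L = 4.908739 × 28.764827 = 141.199012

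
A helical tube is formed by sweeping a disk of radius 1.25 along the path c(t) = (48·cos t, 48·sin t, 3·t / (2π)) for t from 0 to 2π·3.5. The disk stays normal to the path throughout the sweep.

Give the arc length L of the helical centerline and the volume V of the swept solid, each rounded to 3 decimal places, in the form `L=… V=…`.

2πR = 2π·48 = 301.592895
per-turn = √(301.592895² + 3²) = √(90958.2742 + 9) = √90967.2742 = 301.607815
L = 3.5 × 301.607815 = 1055.627353
V = π·1.25² × L = 4.908739 × 1055.627353 = 5181.798652

L=1055.627 V=5181.799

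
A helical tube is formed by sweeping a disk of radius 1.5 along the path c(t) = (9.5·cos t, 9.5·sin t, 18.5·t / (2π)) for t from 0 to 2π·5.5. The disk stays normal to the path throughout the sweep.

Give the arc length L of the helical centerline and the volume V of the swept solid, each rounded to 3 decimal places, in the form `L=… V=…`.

2πR = 2π·9.5 = 59.690260
per-turn = √(59.690260² + 18.5²) = √(3562.9272 + 342.25) = √3905.1772 = 62.491417
L = 5.5 × 62.491417 = 343.702793
V = π·1.5² × L = 7.068583 × 343.702793 = 2429.491882

L=343.703 V=2429.492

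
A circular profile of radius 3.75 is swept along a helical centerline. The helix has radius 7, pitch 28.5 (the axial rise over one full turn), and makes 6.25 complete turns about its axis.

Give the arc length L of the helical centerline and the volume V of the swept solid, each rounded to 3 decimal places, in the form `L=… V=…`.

L=327.556 V=14470.963

2πR = 2π·7 = 43.982297
per-turn = √(43.982297² + 28.5²) = √(1934.4425 + 812.25) = √2746.6925 = 52.408897
L = 6.25 × 52.408897 = 327.555605
V = π·3.75² × L = 44.178647 × 327.555605 = 14470.963342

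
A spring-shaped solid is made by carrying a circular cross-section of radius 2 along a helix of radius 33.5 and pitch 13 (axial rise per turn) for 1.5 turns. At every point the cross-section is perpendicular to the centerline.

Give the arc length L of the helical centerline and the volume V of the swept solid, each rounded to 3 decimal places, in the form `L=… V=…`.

L=316.332 V=3975.141

2πR = 2π·33.5 = 210.486708
per-turn = √(210.486708² + 13²) = √(44304.6542 + 169) = √44473.6542 = 210.887776
L = 1.5 × 210.887776 = 316.331664
V = π·2² × L = 12.566371 × 316.331664 = 3975.140931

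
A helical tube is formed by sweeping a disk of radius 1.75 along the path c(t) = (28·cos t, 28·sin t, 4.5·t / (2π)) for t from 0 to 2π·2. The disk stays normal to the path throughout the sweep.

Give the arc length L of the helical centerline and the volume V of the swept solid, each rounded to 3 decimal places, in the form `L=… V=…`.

2πR = 2π·28 = 175.929189
per-turn = √(175.929189² + 4.5²) = √(30951.0794 + 20.25) = √30971.3294 = 175.986731
L = 2 × 175.986731 = 351.973462
V = π·1.75² × L = 9.621128 × 351.973462 = 3386.381550

L=351.973 V=3386.382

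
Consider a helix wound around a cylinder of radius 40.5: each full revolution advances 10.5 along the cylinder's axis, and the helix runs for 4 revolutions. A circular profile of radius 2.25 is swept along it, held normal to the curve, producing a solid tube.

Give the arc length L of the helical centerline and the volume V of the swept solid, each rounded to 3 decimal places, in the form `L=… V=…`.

L=1018.742 V=16202.394

2πR = 2π·40.5 = 254.469005
per-turn = √(254.469005² + 10.5²) = √(64754.4745 + 110.25) = √64864.7245 = 254.685540
L = 4 × 254.685540 = 1018.742161
V = π·2.25² × L = 15.904313 × 1018.742161 = 16202.394008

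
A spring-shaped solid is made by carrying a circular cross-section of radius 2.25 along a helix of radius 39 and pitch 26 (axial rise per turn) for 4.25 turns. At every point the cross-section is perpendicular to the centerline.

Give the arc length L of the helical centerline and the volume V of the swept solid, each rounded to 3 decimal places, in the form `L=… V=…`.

L=1047.284 V=16656.329

2πR = 2π·39 = 245.044227
per-turn = √(245.044227² + 26²) = √(60046.6732 + 676) = √60722.6732 = 246.419709
L = 4.25 × 246.419709 = 1047.283765
V = π·2.25² × L = 15.904313 × 1047.283765 = 16656.328597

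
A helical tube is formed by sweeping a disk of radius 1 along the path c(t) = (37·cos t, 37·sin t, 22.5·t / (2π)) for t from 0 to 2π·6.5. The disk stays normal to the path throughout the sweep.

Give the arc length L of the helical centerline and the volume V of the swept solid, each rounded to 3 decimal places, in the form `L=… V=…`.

L=1518.167 V=4769.462

2πR = 2π·37 = 232.477856
per-turn = √(232.477856² + 22.5²) = √(54045.9537 + 506.25) = √54552.2037 = 233.564132
L = 6.5 × 233.564132 = 1518.166857
V = π·1² × L = 3.141593 × 1518.166857 = 4769.461846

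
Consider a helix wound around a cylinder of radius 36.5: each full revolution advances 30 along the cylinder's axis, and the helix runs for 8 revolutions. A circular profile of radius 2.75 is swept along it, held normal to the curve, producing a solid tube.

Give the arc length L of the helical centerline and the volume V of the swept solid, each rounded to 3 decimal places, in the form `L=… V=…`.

2πR = 2π·36.5 = 229.336264
per-turn = √(229.336264² + 30²) = √(52595.1219 + 900) = √53495.1219 = 231.290125
L = 8 × 231.290125 = 1850.320999
V = π·2.75² × L = 23.758294 × 1850.320999 = 43960.471103

L=1850.321 V=43960.471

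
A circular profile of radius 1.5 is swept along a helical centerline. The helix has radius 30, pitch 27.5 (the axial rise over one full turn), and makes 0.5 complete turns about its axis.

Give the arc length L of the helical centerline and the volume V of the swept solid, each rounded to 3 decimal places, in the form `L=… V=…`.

2πR = 2π·30 = 188.495559
per-turn = √(188.495559² + 27.5²) = √(35530.5758 + 756.25) = √36286.8258 = 190.491013
L = 0.5 × 190.491013 = 95.245506
V = π·1.5² × L = 7.068583 × 95.245506 = 673.250811

L=95.246 V=673.251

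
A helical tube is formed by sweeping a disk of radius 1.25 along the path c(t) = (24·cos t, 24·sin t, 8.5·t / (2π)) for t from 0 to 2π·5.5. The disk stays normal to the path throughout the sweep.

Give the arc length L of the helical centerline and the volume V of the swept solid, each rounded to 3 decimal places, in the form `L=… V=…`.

2πR = 2π·24 = 150.796447
per-turn = √(150.796447² + 8.5²) = √(22739.5685 + 72.25) = √22811.8185 = 151.035819
L = 5.5 × 151.035819 = 830.697003
V = π·1.25² × L = 4.908739 × 830.697003 = 4077.674378

L=830.697 V=4077.674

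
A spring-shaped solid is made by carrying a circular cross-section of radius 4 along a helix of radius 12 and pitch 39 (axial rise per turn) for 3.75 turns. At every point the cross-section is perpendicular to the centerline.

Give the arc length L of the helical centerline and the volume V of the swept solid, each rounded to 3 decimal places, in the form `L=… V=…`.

2πR = 2π·12 = 75.398224
per-turn = √(75.398224² + 39²) = √(5684.8921 + 1521) = √7205.8921 = 84.887526
L = 3.75 × 84.887526 = 318.328224
V = π·4² × L = 50.265482 × 318.328224 = 16000.921756

L=318.328 V=16000.922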